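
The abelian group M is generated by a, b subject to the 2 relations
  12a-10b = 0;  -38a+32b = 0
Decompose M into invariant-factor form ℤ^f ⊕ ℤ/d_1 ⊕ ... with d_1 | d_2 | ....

Answer: M ≅ ℤ/2 ⊕ ℤ/2

Derivation:
rank_ℚ(R)=2; free=2−2=0
SNF(R) diag = [2, 2] → torsion [2, 2]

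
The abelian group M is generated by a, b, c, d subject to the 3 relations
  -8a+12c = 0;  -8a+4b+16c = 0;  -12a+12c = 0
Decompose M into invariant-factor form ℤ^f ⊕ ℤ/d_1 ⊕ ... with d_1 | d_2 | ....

rank_ℚ(R)=3; free=4−3=1
SNF(R) diag = [4, 4, 12] → torsion [4, 4, 12]

Answer: M ≅ ℤ^1 ⊕ ℤ/4 ⊕ ℤ/4 ⊕ ℤ/12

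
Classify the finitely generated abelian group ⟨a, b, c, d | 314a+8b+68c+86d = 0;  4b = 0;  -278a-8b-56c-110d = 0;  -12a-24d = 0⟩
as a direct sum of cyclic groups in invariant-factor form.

Answer: M ≅ ℤ/2 ⊕ ℤ/4 ⊕ ℤ/12 ⊕ ℤ/12

Derivation:
rank_ℚ(R)=4; free=4−4=0
SNF(R) diag = [2, 4, 12, 12] → torsion [2, 4, 12, 12]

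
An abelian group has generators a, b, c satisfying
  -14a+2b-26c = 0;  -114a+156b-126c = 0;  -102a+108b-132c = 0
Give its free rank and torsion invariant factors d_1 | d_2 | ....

rank_ℚ(R)=3; free=3−3=0
SNF(R) diag = [2, 6, 18] → torsion [2, 6, 18]

Answer: M ≅ ℤ/2 ⊕ ℤ/6 ⊕ ℤ/18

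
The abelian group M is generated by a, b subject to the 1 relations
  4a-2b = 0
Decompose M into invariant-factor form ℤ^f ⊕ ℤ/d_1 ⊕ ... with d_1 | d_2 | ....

Answer: M ≅ ℤ^1 ⊕ ℤ/2

Derivation:
rank_ℚ(R)=1; free=2−1=1
SNF(R) diag = [2] → torsion [2]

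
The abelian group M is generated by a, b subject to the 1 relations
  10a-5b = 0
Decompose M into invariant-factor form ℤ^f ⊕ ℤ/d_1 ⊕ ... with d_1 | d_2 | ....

rank_ℚ(R)=1; free=2−1=1
SNF(R) diag = [5] → torsion [5]

Answer: M ≅ ℤ^1 ⊕ ℤ/5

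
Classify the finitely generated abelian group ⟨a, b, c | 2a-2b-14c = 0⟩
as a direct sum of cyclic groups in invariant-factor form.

rank_ℚ(R)=1; free=3−1=2
SNF(R) diag = [2] → torsion [2]

Answer: M ≅ ℤ^2 ⊕ ℤ/2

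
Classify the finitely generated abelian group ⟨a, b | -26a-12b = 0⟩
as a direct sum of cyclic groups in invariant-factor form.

rank_ℚ(R)=1; free=2−1=1
SNF(R) diag = [2] → torsion [2]

Answer: M ≅ ℤ^1 ⊕ ℤ/2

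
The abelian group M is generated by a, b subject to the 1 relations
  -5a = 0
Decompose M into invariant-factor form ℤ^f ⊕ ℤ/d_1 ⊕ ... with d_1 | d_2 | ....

Answer: M ≅ ℤ^1 ⊕ ℤ/5

Derivation:
rank_ℚ(R)=1; free=2−1=1
SNF(R) diag = [5] → torsion [5]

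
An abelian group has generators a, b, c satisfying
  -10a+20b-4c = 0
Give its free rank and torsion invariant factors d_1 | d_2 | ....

rank_ℚ(R)=1; free=3−1=2
SNF(R) diag = [2] → torsion [2]

Answer: M ≅ ℤ^2 ⊕ ℤ/2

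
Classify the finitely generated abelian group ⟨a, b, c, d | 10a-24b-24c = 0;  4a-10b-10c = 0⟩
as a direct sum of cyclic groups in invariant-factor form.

Answer: M ≅ ℤ^2 ⊕ ℤ/2 ⊕ ℤ/2

Derivation:
rank_ℚ(R)=2; free=4−2=2
SNF(R) diag = [2, 2] → torsion [2, 2]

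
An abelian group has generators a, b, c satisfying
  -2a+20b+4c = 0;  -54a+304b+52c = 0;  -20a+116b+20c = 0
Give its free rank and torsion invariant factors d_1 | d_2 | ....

Answer: M ≅ ℤ/2 ⊕ ℤ/4 ⊕ ℤ/4

Derivation:
rank_ℚ(R)=3; free=3−3=0
SNF(R) diag = [2, 4, 4] → torsion [2, 4, 4]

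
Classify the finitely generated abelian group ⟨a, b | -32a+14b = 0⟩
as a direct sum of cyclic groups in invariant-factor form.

rank_ℚ(R)=1; free=2−1=1
SNF(R) diag = [2] → torsion [2]

Answer: M ≅ ℤ^1 ⊕ ℤ/2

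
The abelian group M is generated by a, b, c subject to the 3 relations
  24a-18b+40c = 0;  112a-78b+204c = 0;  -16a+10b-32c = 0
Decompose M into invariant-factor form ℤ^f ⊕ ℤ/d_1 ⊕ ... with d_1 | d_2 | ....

Answer: M ≅ ℤ/2 ⊕ ℤ/4 ⊕ ℤ/8

Derivation:
rank_ℚ(R)=3; free=3−3=0
SNF(R) diag = [2, 4, 8] → torsion [2, 4, 8]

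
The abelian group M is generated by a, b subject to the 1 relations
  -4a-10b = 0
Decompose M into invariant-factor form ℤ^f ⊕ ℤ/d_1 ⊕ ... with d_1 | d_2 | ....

Answer: M ≅ ℤ^1 ⊕ ℤ/2

Derivation:
rank_ℚ(R)=1; free=2−1=1
SNF(R) diag = [2] → torsion [2]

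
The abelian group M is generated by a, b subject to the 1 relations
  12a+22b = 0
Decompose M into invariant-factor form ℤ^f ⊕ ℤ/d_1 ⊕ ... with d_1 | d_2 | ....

Answer: M ≅ ℤ^1 ⊕ ℤ/2

Derivation:
rank_ℚ(R)=1; free=2−1=1
SNF(R) diag = [2] → torsion [2]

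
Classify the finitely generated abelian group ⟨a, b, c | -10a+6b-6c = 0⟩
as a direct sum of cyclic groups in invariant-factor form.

rank_ℚ(R)=1; free=3−1=2
SNF(R) diag = [2] → torsion [2]

Answer: M ≅ ℤ^2 ⊕ ℤ/2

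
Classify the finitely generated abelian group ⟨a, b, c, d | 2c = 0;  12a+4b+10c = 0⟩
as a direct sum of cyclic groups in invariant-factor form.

Answer: M ≅ ℤ^2 ⊕ ℤ/2 ⊕ ℤ/4

Derivation:
rank_ℚ(R)=2; free=4−2=2
SNF(R) diag = [2, 4] → torsion [2, 4]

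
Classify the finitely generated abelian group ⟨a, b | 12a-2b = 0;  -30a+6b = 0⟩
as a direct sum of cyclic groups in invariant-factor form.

rank_ℚ(R)=2; free=2−2=0
SNF(R) diag = [2, 6] → torsion [2, 6]

Answer: M ≅ ℤ/2 ⊕ ℤ/6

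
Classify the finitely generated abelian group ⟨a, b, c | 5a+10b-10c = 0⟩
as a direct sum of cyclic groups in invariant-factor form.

Answer: M ≅ ℤ^2 ⊕ ℤ/5

Derivation:
rank_ℚ(R)=1; free=3−1=2
SNF(R) diag = [5] → torsion [5]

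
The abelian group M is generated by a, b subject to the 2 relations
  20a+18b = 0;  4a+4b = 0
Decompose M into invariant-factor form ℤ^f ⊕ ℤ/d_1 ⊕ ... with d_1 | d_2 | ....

rank_ℚ(R)=2; free=2−2=0
SNF(R) diag = [2, 4] → torsion [2, 4]

Answer: M ≅ ℤ/2 ⊕ ℤ/4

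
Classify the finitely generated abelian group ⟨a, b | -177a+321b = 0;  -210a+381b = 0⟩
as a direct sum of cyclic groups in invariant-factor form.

rank_ℚ(R)=2; free=2−2=0
SNF(R) diag = [3, 9] → torsion [3, 9]

Answer: M ≅ ℤ/3 ⊕ ℤ/9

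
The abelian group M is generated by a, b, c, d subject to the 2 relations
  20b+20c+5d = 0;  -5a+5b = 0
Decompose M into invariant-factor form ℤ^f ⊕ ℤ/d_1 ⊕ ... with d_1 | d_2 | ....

rank_ℚ(R)=2; free=4−2=2
SNF(R) diag = [5, 5] → torsion [5, 5]

Answer: M ≅ ℤ^2 ⊕ ℤ/5 ⊕ ℤ/5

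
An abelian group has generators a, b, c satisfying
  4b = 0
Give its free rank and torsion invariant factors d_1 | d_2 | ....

Answer: M ≅ ℤ^2 ⊕ ℤ/4

Derivation:
rank_ℚ(R)=1; free=3−1=2
SNF(R) diag = [4] → torsion [4]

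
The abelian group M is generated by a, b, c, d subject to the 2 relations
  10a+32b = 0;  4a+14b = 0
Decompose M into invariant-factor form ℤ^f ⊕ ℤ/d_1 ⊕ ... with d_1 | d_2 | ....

rank_ℚ(R)=2; free=4−2=2
SNF(R) diag = [2, 6] → torsion [2, 6]

Answer: M ≅ ℤ^2 ⊕ ℤ/2 ⊕ ℤ/6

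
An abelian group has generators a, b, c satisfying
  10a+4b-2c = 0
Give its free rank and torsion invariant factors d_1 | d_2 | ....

rank_ℚ(R)=1; free=3−1=2
SNF(R) diag = [2] → torsion [2]

Answer: M ≅ ℤ^2 ⊕ ℤ/2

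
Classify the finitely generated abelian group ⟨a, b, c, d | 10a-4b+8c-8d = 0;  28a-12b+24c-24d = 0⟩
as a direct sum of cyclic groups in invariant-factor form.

rank_ℚ(R)=2; free=4−2=2
SNF(R) diag = [2, 4] → torsion [2, 4]

Answer: M ≅ ℤ^2 ⊕ ℤ/2 ⊕ ℤ/4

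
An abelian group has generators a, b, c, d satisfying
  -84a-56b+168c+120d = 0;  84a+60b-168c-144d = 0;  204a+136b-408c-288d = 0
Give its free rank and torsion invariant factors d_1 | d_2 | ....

rank_ℚ(R)=3; free=4−3=1
SNF(R) diag = [4, 12, 24] → torsion [4, 12, 24]

Answer: M ≅ ℤ^1 ⊕ ℤ/4 ⊕ ℤ/12 ⊕ ℤ/24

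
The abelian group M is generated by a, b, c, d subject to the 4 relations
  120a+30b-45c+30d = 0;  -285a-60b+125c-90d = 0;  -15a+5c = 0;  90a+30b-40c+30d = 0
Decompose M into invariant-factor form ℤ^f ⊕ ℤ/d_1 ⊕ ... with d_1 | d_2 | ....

Answer: M ≅ ℤ/5 ⊕ ℤ/15 ⊕ ℤ/30 ⊕ ℤ/30

Derivation:
rank_ℚ(R)=4; free=4−4=0
SNF(R) diag = [5, 15, 30, 30] → torsion [5, 15, 30, 30]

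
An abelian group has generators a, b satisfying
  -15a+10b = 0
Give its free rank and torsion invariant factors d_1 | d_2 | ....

Answer: M ≅ ℤ^1 ⊕ ℤ/5

Derivation:
rank_ℚ(R)=1; free=2−1=1
SNF(R) diag = [5] → torsion [5]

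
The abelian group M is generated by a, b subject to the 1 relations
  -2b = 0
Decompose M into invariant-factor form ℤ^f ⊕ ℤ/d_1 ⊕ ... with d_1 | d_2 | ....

rank_ℚ(R)=1; free=2−1=1
SNF(R) diag = [2] → torsion [2]

Answer: M ≅ ℤ^1 ⊕ ℤ/2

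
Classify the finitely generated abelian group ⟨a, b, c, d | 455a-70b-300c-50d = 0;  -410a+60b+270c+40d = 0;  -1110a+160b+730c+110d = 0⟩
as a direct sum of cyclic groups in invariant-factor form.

rank_ℚ(R)=3; free=4−3=1
SNF(R) diag = [5, 10, 10] → torsion [5, 10, 10]

Answer: M ≅ ℤ^1 ⊕ ℤ/5 ⊕ ℤ/10 ⊕ ℤ/10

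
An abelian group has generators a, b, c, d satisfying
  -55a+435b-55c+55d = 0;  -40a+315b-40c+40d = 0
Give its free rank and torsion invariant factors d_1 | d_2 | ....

Answer: M ≅ ℤ^2 ⊕ ℤ/5 ⊕ ℤ/15

Derivation:
rank_ℚ(R)=2; free=4−2=2
SNF(R) diag = [5, 15] → torsion [5, 15]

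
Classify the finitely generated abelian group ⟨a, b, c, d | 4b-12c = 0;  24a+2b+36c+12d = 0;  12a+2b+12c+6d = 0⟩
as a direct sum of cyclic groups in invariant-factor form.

rank_ℚ(R)=3; free=4−3=1
SNF(R) diag = [2, 6, 12] → torsion [2, 6, 12]

Answer: M ≅ ℤ^1 ⊕ ℤ/2 ⊕ ℤ/6 ⊕ ℤ/12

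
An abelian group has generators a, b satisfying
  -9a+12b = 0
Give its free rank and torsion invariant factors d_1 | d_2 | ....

rank_ℚ(R)=1; free=2−1=1
SNF(R) diag = [3] → torsion [3]

Answer: M ≅ ℤ^1 ⊕ ℤ/3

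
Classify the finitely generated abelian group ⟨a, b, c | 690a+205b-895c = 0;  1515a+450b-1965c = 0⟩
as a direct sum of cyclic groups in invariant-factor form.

Answer: M ≅ ℤ^1 ⊕ ℤ/5 ⊕ ℤ/15

Derivation:
rank_ℚ(R)=2; free=3−2=1
SNF(R) diag = [5, 15] → torsion [5, 15]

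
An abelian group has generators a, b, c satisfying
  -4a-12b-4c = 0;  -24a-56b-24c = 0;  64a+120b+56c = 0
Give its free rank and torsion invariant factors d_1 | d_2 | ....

Answer: M ≅ ℤ/4 ⊕ ℤ/8 ⊕ ℤ/16

Derivation:
rank_ℚ(R)=3; free=3−3=0
SNF(R) diag = [4, 8, 16] → torsion [4, 8, 16]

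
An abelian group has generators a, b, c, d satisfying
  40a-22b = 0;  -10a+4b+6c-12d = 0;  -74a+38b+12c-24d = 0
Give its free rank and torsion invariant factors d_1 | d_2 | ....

Answer: M ≅ ℤ^1 ⊕ ℤ/2 ⊕ ℤ/6 ⊕ ℤ/6

Derivation:
rank_ℚ(R)=3; free=4−3=1
SNF(R) diag = [2, 6, 6] → torsion [2, 6, 6]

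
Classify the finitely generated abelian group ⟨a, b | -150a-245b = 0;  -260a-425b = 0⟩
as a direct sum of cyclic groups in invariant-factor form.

rank_ℚ(R)=2; free=2−2=0
SNF(R) diag = [5, 10] → torsion [5, 10]

Answer: M ≅ ℤ/5 ⊕ ℤ/10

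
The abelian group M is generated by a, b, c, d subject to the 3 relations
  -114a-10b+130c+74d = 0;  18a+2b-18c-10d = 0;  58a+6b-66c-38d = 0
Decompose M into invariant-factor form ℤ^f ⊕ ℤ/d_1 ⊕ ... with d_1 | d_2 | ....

rank_ℚ(R)=3; free=4−3=1
SNF(R) diag = [2, 4, 8] → torsion [2, 4, 8]

Answer: M ≅ ℤ^1 ⊕ ℤ/2 ⊕ ℤ/4 ⊕ ℤ/8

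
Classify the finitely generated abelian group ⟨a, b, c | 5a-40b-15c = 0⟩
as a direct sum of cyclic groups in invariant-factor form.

rank_ℚ(R)=1; free=3−1=2
SNF(R) diag = [5] → torsion [5]

Answer: M ≅ ℤ^2 ⊕ ℤ/5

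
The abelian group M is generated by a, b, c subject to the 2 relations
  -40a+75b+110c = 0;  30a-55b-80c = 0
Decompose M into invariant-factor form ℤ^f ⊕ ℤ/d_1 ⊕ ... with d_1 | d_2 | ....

rank_ℚ(R)=2; free=3−2=1
SNF(R) diag = [5, 10] → torsion [5, 10]

Answer: M ≅ ℤ^1 ⊕ ℤ/5 ⊕ ℤ/10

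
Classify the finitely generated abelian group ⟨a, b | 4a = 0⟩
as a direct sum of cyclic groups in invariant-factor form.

Answer: M ≅ ℤ^1 ⊕ ℤ/4

Derivation:
rank_ℚ(R)=1; free=2−1=1
SNF(R) diag = [4] → torsion [4]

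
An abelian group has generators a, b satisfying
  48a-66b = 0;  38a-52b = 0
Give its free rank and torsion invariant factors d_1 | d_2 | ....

rank_ℚ(R)=2; free=2−2=0
SNF(R) diag = [2, 6] → torsion [2, 6]

Answer: M ≅ ℤ/2 ⊕ ℤ/6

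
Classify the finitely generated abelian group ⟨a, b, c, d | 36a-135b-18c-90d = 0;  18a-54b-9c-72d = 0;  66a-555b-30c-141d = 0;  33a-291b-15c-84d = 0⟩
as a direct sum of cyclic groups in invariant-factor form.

Answer: M ≅ ℤ/3 ⊕ ℤ/9 ⊕ ℤ/27 ⊕ ℤ/81

Derivation:
rank_ℚ(R)=4; free=4−4=0
SNF(R) diag = [3, 9, 27, 81] → torsion [3, 9, 27, 81]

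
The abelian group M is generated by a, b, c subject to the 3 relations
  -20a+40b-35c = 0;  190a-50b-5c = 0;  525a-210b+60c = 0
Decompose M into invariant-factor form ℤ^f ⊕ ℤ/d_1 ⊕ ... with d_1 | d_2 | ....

rank_ℚ(R)=3; free=3−3=0
SNF(R) diag = [5, 15, 30] → torsion [5, 15, 30]

Answer: M ≅ ℤ/5 ⊕ ℤ/15 ⊕ ℤ/30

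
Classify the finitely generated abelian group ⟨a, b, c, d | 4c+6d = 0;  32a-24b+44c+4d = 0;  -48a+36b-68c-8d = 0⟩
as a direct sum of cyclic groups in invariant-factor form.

rank_ℚ(R)=3; free=4−3=1
SNF(R) diag = [2, 4, 4] → torsion [2, 4, 4]

Answer: M ≅ ℤ^1 ⊕ ℤ/2 ⊕ ℤ/4 ⊕ ℤ/4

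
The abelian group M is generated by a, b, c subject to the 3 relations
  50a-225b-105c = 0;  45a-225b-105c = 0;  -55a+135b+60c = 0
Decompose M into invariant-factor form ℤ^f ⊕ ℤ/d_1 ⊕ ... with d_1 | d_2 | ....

Answer: M ≅ ℤ/5 ⊕ ℤ/15 ⊕ ℤ/45

Derivation:
rank_ℚ(R)=3; free=3−3=0
SNF(R) diag = [5, 15, 45] → torsion [5, 15, 45]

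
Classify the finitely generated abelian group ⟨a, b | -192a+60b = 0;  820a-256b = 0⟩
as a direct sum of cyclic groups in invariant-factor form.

Answer: M ≅ ℤ/4 ⊕ ℤ/12

Derivation:
rank_ℚ(R)=2; free=2−2=0
SNF(R) diag = [4, 12] → torsion [4, 12]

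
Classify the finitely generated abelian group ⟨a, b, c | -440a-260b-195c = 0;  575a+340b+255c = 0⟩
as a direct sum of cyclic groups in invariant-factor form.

rank_ℚ(R)=2; free=3−2=1
SNF(R) diag = [5, 5] → torsion [5, 5]

Answer: M ≅ ℤ^1 ⊕ ℤ/5 ⊕ ℤ/5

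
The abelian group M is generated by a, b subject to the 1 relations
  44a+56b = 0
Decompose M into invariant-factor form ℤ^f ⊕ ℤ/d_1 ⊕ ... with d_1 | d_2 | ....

rank_ℚ(R)=1; free=2−1=1
SNF(R) diag = [4] → torsion [4]

Answer: M ≅ ℤ^1 ⊕ ℤ/4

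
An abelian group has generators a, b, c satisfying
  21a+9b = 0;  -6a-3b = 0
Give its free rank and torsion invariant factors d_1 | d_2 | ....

rank_ℚ(R)=2; free=3−2=1
SNF(R) diag = [3, 3] → torsion [3, 3]

Answer: M ≅ ℤ^1 ⊕ ℤ/3 ⊕ ℤ/3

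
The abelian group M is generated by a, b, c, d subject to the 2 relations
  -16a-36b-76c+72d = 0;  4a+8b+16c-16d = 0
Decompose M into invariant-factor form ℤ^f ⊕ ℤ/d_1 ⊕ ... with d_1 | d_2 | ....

rank_ℚ(R)=2; free=4−2=2
SNF(R) diag = [4, 4] → torsion [4, 4]

Answer: M ≅ ℤ^2 ⊕ ℤ/4 ⊕ ℤ/4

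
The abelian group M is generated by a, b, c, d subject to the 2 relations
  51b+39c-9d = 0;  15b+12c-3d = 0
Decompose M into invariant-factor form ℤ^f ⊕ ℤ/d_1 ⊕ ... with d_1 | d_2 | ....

Answer: M ≅ ℤ^2 ⊕ ℤ/3 ⊕ ℤ/3

Derivation:
rank_ℚ(R)=2; free=4−2=2
SNF(R) diag = [3, 3] → torsion [3, 3]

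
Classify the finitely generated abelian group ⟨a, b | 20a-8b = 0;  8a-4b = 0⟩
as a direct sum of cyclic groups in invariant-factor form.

rank_ℚ(R)=2; free=2−2=0
SNF(R) diag = [4, 4] → torsion [4, 4]

Answer: M ≅ ℤ/4 ⊕ ℤ/4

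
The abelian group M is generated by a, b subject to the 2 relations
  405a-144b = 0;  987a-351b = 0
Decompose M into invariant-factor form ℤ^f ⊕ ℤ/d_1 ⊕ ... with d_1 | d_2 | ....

Answer: M ≅ ℤ/3 ⊕ ℤ/9

Derivation:
rank_ℚ(R)=2; free=2−2=0
SNF(R) diag = [3, 9] → torsion [3, 9]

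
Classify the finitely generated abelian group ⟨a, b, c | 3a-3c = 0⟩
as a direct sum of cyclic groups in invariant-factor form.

Answer: M ≅ ℤ^2 ⊕ ℤ/3

Derivation:
rank_ℚ(R)=1; free=3−1=2
SNF(R) diag = [3] → torsion [3]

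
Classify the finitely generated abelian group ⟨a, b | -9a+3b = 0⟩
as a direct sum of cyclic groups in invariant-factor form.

rank_ℚ(R)=1; free=2−1=1
SNF(R) diag = [3] → torsion [3]

Answer: M ≅ ℤ^1 ⊕ ℤ/3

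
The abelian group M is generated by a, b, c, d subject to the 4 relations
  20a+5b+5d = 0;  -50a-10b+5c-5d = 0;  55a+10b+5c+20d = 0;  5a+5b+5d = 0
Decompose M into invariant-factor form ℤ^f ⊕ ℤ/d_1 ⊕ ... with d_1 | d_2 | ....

rank_ℚ(R)=4; free=4−4=0
SNF(R) diag = [5, 5, 5, 15] → torsion [5, 5, 5, 15]

Answer: M ≅ ℤ/5 ⊕ ℤ/5 ⊕ ℤ/5 ⊕ ℤ/15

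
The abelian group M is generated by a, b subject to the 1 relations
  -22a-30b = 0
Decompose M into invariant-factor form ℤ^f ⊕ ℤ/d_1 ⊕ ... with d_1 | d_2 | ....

rank_ℚ(R)=1; free=2−1=1
SNF(R) diag = [2] → torsion [2]

Answer: M ≅ ℤ^1 ⊕ ℤ/2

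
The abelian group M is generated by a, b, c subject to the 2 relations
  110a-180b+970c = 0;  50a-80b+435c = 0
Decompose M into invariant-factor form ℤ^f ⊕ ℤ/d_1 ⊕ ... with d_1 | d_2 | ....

Answer: M ≅ ℤ^1 ⊕ ℤ/5 ⊕ ℤ/10

Derivation:
rank_ℚ(R)=2; free=3−2=1
SNF(R) diag = [5, 10] → torsion [5, 10]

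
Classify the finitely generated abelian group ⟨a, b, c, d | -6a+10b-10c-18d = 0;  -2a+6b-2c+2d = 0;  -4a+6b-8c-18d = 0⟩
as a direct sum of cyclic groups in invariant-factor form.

rank_ℚ(R)=3; free=4−3=1
SNF(R) diag = [2, 2, 4] → torsion [2, 2, 4]

Answer: M ≅ ℤ^1 ⊕ ℤ/2 ⊕ ℤ/2 ⊕ ℤ/4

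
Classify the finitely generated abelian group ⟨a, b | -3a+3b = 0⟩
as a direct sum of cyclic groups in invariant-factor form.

Answer: M ≅ ℤ^1 ⊕ ℤ/3

Derivation:
rank_ℚ(R)=1; free=2−1=1
SNF(R) diag = [3] → torsion [3]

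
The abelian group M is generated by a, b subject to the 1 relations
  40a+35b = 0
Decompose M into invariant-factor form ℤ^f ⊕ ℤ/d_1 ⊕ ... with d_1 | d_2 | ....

rank_ℚ(R)=1; free=2−1=1
SNF(R) diag = [5] → torsion [5]

Answer: M ≅ ℤ^1 ⊕ ℤ/5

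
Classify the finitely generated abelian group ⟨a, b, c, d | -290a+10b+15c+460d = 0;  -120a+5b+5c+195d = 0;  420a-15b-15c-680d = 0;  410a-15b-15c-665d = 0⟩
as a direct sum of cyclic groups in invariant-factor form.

rank_ℚ(R)=4; free=4−4=0
SNF(R) diag = [5, 5, 5, 10] → torsion [5, 5, 5, 10]

Answer: M ≅ ℤ/5 ⊕ ℤ/5 ⊕ ℤ/5 ⊕ ℤ/10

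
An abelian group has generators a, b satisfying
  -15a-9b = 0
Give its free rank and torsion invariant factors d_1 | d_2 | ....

Answer: M ≅ ℤ^1 ⊕ ℤ/3

Derivation:
rank_ℚ(R)=1; free=2−1=1
SNF(R) diag = [3] → torsion [3]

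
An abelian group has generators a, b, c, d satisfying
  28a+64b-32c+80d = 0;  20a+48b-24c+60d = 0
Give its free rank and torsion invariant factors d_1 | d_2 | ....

rank_ℚ(R)=2; free=4−2=2
SNF(R) diag = [4, 4] → torsion [4, 4]

Answer: M ≅ ℤ^2 ⊕ ℤ/4 ⊕ ℤ/4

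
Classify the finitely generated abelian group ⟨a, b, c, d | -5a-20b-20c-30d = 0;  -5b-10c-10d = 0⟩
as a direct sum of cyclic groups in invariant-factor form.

rank_ℚ(R)=2; free=4−2=2
SNF(R) diag = [5, 5] → torsion [5, 5]

Answer: M ≅ ℤ^2 ⊕ ℤ/5 ⊕ ℤ/5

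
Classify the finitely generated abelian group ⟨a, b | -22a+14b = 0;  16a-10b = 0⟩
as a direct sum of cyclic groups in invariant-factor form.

rank_ℚ(R)=2; free=2−2=0
SNF(R) diag = [2, 2] → torsion [2, 2]

Answer: M ≅ ℤ/2 ⊕ ℤ/2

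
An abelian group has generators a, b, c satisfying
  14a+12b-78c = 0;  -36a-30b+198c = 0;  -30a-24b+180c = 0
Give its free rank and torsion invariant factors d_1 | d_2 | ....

Answer: M ≅ ℤ/2 ⊕ ℤ/6 ⊕ ℤ/18

Derivation:
rank_ℚ(R)=3; free=3−3=0
SNF(R) diag = [2, 6, 18] → torsion [2, 6, 18]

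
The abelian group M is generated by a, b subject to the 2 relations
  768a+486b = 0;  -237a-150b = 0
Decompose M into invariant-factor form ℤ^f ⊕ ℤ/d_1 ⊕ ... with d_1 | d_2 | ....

Answer: M ≅ ℤ/3 ⊕ ℤ/6

Derivation:
rank_ℚ(R)=2; free=2−2=0
SNF(R) diag = [3, 6] → torsion [3, 6]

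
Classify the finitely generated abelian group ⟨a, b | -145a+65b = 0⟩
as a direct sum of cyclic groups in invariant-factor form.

Answer: M ≅ ℤ^1 ⊕ ℤ/5

Derivation:
rank_ℚ(R)=1; free=2−1=1
SNF(R) diag = [5] → torsion [5]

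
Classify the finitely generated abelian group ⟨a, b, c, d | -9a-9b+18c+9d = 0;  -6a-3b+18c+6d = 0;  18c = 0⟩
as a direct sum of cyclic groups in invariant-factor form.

Answer: M ≅ ℤ^1 ⊕ ℤ/3 ⊕ ℤ/9 ⊕ ℤ/18

Derivation:
rank_ℚ(R)=3; free=4−3=1
SNF(R) diag = [3, 9, 18] → torsion [3, 9, 18]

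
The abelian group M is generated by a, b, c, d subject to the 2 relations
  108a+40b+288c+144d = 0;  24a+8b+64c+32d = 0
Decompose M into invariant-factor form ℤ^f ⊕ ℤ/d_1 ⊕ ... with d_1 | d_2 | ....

rank_ℚ(R)=2; free=4−2=2
SNF(R) diag = [4, 8] → torsion [4, 8]

Answer: M ≅ ℤ^2 ⊕ ℤ/4 ⊕ ℤ/8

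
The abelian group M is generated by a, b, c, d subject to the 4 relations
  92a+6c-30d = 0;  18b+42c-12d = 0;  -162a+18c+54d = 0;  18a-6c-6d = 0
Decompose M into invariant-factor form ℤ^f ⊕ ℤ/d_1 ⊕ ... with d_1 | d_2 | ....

Answer: M ≅ ℤ/2 ⊕ ℤ/6 ⊕ ℤ/18 ⊕ ℤ/36

Derivation:
rank_ℚ(R)=4; free=4−4=0
SNF(R) diag = [2, 6, 18, 36] → torsion [2, 6, 18, 36]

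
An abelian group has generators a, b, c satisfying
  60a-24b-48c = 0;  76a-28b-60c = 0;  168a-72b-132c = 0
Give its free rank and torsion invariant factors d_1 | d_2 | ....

rank_ℚ(R)=3; free=3−3=0
SNF(R) diag = [4, 12, 12] → torsion [4, 12, 12]

Answer: M ≅ ℤ/4 ⊕ ℤ/12 ⊕ ℤ/12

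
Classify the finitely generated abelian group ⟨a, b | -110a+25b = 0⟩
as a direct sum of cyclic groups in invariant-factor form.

rank_ℚ(R)=1; free=2−1=1
SNF(R) diag = [5] → torsion [5]

Answer: M ≅ ℤ^1 ⊕ ℤ/5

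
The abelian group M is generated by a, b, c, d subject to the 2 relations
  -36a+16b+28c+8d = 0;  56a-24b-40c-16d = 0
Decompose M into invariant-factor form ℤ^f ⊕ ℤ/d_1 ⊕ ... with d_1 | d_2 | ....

rank_ℚ(R)=2; free=4−2=2
SNF(R) diag = [4, 8] → torsion [4, 8]

Answer: M ≅ ℤ^2 ⊕ ℤ/4 ⊕ ℤ/8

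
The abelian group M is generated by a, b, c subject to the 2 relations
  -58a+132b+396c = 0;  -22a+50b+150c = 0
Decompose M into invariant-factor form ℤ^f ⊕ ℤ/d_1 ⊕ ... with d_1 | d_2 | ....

Answer: M ≅ ℤ^1 ⊕ ℤ/2 ⊕ ℤ/2

Derivation:
rank_ℚ(R)=2; free=3−2=1
SNF(R) diag = [2, 2] → torsion [2, 2]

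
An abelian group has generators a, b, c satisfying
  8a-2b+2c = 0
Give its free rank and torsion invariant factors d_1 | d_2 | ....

rank_ℚ(R)=1; free=3−1=2
SNF(R) diag = [2] → torsion [2]

Answer: M ≅ ℤ^2 ⊕ ℤ/2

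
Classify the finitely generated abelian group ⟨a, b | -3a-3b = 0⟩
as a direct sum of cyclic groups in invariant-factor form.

Answer: M ≅ ℤ^1 ⊕ ℤ/3

Derivation:
rank_ℚ(R)=1; free=2−1=1
SNF(R) diag = [3] → torsion [3]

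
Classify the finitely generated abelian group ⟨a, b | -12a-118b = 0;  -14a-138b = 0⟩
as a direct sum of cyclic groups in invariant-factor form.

Answer: M ≅ ℤ/2 ⊕ ℤ/2

Derivation:
rank_ℚ(R)=2; free=2−2=0
SNF(R) diag = [2, 2] → torsion [2, 2]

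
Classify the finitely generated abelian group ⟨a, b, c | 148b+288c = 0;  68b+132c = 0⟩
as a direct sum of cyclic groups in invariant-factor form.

Answer: M ≅ ℤ^1 ⊕ ℤ/4 ⊕ ℤ/12

Derivation:
rank_ℚ(R)=2; free=3−2=1
SNF(R) diag = [4, 12] → torsion [4, 12]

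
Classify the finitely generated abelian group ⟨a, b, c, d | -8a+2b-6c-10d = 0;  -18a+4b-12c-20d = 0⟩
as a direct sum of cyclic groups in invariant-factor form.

rank_ℚ(R)=2; free=4−2=2
SNF(R) diag = [2, 2] → torsion [2, 2]

Answer: M ≅ ℤ^2 ⊕ ℤ/2 ⊕ ℤ/2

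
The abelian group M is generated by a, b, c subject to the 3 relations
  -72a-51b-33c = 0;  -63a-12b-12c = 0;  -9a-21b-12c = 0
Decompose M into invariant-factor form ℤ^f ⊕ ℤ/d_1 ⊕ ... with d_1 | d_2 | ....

rank_ℚ(R)=3; free=3−3=0
SNF(R) diag = [3, 9, 27] → torsion [3, 9, 27]

Answer: M ≅ ℤ/3 ⊕ ℤ/9 ⊕ ℤ/27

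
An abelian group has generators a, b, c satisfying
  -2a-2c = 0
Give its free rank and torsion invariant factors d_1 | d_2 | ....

rank_ℚ(R)=1; free=3−1=2
SNF(R) diag = [2] → torsion [2]

Answer: M ≅ ℤ^2 ⊕ ℤ/2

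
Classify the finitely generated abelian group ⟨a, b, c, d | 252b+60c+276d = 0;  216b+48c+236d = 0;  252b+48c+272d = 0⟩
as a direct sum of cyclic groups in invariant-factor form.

Answer: M ≅ ℤ^1 ⊕ ℤ/4 ⊕ ℤ/12 ⊕ ℤ/36

Derivation:
rank_ℚ(R)=3; free=4−3=1
SNF(R) diag = [4, 12, 36] → torsion [4, 12, 36]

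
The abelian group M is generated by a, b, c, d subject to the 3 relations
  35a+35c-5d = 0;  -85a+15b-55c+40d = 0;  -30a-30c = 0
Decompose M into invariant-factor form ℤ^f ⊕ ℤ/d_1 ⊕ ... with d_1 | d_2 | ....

Answer: M ≅ ℤ^1 ⊕ ℤ/5 ⊕ ℤ/15 ⊕ ℤ/30

Derivation:
rank_ℚ(R)=3; free=4−3=1
SNF(R) diag = [5, 15, 30] → torsion [5, 15, 30]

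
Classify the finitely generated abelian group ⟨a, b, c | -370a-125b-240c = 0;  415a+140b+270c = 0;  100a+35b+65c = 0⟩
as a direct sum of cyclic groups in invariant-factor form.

Answer: M ≅ ℤ/5 ⊕ ℤ/5 ⊕ ℤ/15

Derivation:
rank_ℚ(R)=3; free=3−3=0
SNF(R) diag = [5, 5, 15] → torsion [5, 5, 15]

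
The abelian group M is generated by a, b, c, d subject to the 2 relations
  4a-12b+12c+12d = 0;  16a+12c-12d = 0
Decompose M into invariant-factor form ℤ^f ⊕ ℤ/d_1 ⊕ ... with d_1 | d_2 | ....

rank_ℚ(R)=2; free=4−2=2
SNF(R) diag = [4, 12] → torsion [4, 12]

Answer: M ≅ ℤ^2 ⊕ ℤ/4 ⊕ ℤ/12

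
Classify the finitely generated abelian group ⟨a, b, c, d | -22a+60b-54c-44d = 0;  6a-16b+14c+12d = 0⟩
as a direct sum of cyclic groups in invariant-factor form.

rank_ℚ(R)=2; free=4−2=2
SNF(R) diag = [2, 4] → torsion [2, 4]

Answer: M ≅ ℤ^2 ⊕ ℤ/2 ⊕ ℤ/4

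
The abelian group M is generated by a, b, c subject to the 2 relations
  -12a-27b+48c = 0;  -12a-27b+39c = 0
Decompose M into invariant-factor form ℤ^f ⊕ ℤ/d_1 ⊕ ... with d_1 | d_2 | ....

Answer: M ≅ ℤ^1 ⊕ ℤ/3 ⊕ ℤ/9

Derivation:
rank_ℚ(R)=2; free=3−2=1
SNF(R) diag = [3, 9] → torsion [3, 9]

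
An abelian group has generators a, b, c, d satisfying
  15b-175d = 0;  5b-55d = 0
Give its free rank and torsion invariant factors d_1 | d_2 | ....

rank_ℚ(R)=2; free=4−2=2
SNF(R) diag = [5, 10] → torsion [5, 10]

Answer: M ≅ ℤ^2 ⊕ ℤ/5 ⊕ ℤ/10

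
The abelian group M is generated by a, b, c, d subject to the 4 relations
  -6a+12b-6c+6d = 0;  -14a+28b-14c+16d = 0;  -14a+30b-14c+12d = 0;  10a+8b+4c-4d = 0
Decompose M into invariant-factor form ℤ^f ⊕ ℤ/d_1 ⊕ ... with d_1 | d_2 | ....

Answer: M ≅ ℤ/2 ⊕ ℤ/2 ⊕ ℤ/6 ⊕ ℤ/6

Derivation:
rank_ℚ(R)=4; free=4−4=0
SNF(R) diag = [2, 2, 6, 6] → torsion [2, 2, 6, 6]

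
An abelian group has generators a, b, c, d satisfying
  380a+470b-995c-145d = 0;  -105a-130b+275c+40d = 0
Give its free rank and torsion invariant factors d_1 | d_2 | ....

rank_ℚ(R)=2; free=4−2=2
SNF(R) diag = [5, 5] → torsion [5, 5]

Answer: M ≅ ℤ^2 ⊕ ℤ/5 ⊕ ℤ/5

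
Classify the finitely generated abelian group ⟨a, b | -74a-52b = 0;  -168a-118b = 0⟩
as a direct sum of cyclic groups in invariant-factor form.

rank_ℚ(R)=2; free=2−2=0
SNF(R) diag = [2, 2] → torsion [2, 2]

Answer: M ≅ ℤ/2 ⊕ ℤ/2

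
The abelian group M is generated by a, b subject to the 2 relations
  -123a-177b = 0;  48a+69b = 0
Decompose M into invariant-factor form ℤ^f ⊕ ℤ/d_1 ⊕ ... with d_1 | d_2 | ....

Answer: M ≅ ℤ/3 ⊕ ℤ/3

Derivation:
rank_ℚ(R)=2; free=2−2=0
SNF(R) diag = [3, 3] → torsion [3, 3]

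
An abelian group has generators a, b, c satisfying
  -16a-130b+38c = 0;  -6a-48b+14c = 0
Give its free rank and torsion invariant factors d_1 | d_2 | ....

Answer: M ≅ ℤ^1 ⊕ ℤ/2 ⊕ ℤ/2

Derivation:
rank_ℚ(R)=2; free=3−2=1
SNF(R) diag = [2, 2] → torsion [2, 2]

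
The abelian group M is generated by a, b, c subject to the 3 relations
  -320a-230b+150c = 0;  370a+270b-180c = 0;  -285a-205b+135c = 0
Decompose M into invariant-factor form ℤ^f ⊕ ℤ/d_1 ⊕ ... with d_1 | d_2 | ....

Answer: M ≅ ℤ/5 ⊕ ℤ/10 ⊕ ℤ/30

Derivation:
rank_ℚ(R)=3; free=3−3=0
SNF(R) diag = [5, 10, 30] → torsion [5, 10, 30]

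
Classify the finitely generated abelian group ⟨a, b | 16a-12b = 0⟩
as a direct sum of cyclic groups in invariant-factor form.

Answer: M ≅ ℤ^1 ⊕ ℤ/4

Derivation:
rank_ℚ(R)=1; free=2−1=1
SNF(R) diag = [4] → torsion [4]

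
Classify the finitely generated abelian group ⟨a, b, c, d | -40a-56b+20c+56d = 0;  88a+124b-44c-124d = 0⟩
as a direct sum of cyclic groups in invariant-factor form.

Answer: M ≅ ℤ^2 ⊕ ℤ/4 ⊕ ℤ/4

Derivation:
rank_ℚ(R)=2; free=4−2=2
SNF(R) diag = [4, 4] → torsion [4, 4]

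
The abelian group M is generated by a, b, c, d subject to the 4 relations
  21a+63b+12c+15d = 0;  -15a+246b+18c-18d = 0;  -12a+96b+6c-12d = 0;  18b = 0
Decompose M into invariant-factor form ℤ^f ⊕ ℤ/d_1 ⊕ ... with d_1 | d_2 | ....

Answer: M ≅ ℤ/3 ⊕ ℤ/3 ⊕ ℤ/6 ⊕ ℤ/18

Derivation:
rank_ℚ(R)=4; free=4−4=0
SNF(R) diag = [3, 3, 6, 18] → torsion [3, 3, 6, 18]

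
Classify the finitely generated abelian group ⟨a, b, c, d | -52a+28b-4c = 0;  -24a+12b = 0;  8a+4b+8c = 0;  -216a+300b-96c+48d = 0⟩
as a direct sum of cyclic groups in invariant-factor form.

rank_ℚ(R)=4; free=4−4=0
SNF(R) diag = [4, 12, 24, 48] → torsion [4, 12, 24, 48]

Answer: M ≅ ℤ/4 ⊕ ℤ/12 ⊕ ℤ/24 ⊕ ℤ/48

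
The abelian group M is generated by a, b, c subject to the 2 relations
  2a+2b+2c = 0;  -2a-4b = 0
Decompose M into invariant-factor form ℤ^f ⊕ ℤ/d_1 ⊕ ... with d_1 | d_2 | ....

Answer: M ≅ ℤ^1 ⊕ ℤ/2 ⊕ ℤ/2

Derivation:
rank_ℚ(R)=2; free=3−2=1
SNF(R) diag = [2, 2] → torsion [2, 2]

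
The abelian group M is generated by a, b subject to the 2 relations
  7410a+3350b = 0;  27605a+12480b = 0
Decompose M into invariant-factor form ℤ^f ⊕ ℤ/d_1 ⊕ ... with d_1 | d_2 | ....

Answer: M ≅ ℤ/5 ⊕ ℤ/10

Derivation:
rank_ℚ(R)=2; free=2−2=0
SNF(R) diag = [5, 10] → torsion [5, 10]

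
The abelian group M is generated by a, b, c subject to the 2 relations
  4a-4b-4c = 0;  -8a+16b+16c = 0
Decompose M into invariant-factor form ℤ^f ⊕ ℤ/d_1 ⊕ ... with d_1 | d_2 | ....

rank_ℚ(R)=2; free=3−2=1
SNF(R) diag = [4, 8] → torsion [4, 8]

Answer: M ≅ ℤ^1 ⊕ ℤ/4 ⊕ ℤ/8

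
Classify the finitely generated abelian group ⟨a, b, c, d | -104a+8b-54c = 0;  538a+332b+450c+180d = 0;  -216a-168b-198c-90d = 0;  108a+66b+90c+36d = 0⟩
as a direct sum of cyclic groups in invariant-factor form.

Answer: M ≅ ℤ/2 ⊕ ℤ/6 ⊕ ℤ/18 ⊕ ℤ/54

Derivation:
rank_ℚ(R)=4; free=4−4=0
SNF(R) diag = [2, 6, 18, 54] → torsion [2, 6, 18, 54]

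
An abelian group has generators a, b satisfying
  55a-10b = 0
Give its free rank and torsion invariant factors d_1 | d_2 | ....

Answer: M ≅ ℤ^1 ⊕ ℤ/5

Derivation:
rank_ℚ(R)=1; free=2−1=1
SNF(R) diag = [5] → torsion [5]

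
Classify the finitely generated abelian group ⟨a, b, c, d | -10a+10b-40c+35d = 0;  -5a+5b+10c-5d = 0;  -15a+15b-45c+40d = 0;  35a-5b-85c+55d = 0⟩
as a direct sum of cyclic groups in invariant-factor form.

rank_ℚ(R)=4; free=4−4=0
SNF(R) diag = [5, 5, 15, 30] → torsion [5, 5, 15, 30]

Answer: M ≅ ℤ/5 ⊕ ℤ/5 ⊕ ℤ/15 ⊕ ℤ/30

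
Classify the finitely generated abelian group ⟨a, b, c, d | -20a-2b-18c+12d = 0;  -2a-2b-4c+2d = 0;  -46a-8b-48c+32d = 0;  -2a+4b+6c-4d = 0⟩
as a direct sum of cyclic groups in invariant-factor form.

rank_ℚ(R)=4; free=4−4=0
SNF(R) diag = [2, 2, 2, 2] → torsion [2, 2, 2, 2]

Answer: M ≅ ℤ/2 ⊕ ℤ/2 ⊕ ℤ/2 ⊕ ℤ/2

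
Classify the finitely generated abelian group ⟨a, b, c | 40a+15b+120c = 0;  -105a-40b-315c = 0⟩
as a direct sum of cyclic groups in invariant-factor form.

Answer: M ≅ ℤ^1 ⊕ ℤ/5 ⊕ ℤ/5

Derivation:
rank_ℚ(R)=2; free=3−2=1
SNF(R) diag = [5, 5] → torsion [5, 5]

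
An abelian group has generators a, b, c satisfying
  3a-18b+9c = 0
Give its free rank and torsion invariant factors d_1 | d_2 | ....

rank_ℚ(R)=1; free=3−1=2
SNF(R) diag = [3] → torsion [3]

Answer: M ≅ ℤ^2 ⊕ ℤ/3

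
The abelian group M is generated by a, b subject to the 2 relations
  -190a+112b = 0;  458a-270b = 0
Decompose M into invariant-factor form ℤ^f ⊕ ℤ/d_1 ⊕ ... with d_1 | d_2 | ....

Answer: M ≅ ℤ/2 ⊕ ℤ/2

Derivation:
rank_ℚ(R)=2; free=2−2=0
SNF(R) diag = [2, 2] → torsion [2, 2]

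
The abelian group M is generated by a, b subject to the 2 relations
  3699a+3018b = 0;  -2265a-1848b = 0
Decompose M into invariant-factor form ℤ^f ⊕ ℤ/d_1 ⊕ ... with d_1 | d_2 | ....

Answer: M ≅ ℤ/3 ⊕ ℤ/6

Derivation:
rank_ℚ(R)=2; free=2−2=0
SNF(R) diag = [3, 6] → torsion [3, 6]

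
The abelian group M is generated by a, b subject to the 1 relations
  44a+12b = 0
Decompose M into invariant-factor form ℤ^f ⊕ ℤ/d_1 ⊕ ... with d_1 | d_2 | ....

Answer: M ≅ ℤ^1 ⊕ ℤ/4

Derivation:
rank_ℚ(R)=1; free=2−1=1
SNF(R) diag = [4] → torsion [4]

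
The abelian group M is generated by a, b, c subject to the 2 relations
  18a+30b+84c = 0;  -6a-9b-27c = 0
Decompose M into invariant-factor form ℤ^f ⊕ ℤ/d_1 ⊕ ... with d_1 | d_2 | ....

Answer: M ≅ ℤ^1 ⊕ ℤ/3 ⊕ ℤ/6

Derivation:
rank_ℚ(R)=2; free=3−2=1
SNF(R) diag = [3, 6] → torsion [3, 6]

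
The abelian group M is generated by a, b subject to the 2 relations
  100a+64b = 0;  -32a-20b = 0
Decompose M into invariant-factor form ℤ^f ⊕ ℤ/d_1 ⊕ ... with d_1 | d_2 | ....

Answer: M ≅ ℤ/4 ⊕ ℤ/12

Derivation:
rank_ℚ(R)=2; free=2−2=0
SNF(R) diag = [4, 12] → torsion [4, 12]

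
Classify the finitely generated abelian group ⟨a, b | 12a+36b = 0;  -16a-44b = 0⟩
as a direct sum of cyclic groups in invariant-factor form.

rank_ℚ(R)=2; free=2−2=0
SNF(R) diag = [4, 12] → torsion [4, 12]

Answer: M ≅ ℤ/4 ⊕ ℤ/12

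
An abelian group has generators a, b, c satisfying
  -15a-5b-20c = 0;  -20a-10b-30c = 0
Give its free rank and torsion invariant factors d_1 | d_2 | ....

rank_ℚ(R)=2; free=3−2=1
SNF(R) diag = [5, 10] → torsion [5, 10]

Answer: M ≅ ℤ^1 ⊕ ℤ/5 ⊕ ℤ/10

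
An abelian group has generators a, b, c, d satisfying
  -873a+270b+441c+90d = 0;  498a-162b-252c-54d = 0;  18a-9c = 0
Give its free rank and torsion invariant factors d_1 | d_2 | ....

Answer: M ≅ ℤ^1 ⊕ ℤ/3 ⊕ ℤ/9 ⊕ ℤ/18

Derivation:
rank_ℚ(R)=3; free=4−3=1
SNF(R) diag = [3, 9, 18] → torsion [3, 9, 18]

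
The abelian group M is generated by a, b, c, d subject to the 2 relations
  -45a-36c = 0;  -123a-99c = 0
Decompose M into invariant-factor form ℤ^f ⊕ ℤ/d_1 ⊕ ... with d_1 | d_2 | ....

rank_ℚ(R)=2; free=4−2=2
SNF(R) diag = [3, 9] → torsion [3, 9]

Answer: M ≅ ℤ^2 ⊕ ℤ/3 ⊕ ℤ/9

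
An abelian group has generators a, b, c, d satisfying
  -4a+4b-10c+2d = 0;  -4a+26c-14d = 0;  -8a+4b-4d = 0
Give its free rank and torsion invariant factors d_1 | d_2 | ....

rank_ℚ(R)=3; free=4−3=1
SNF(R) diag = [2, 4, 8] → torsion [2, 4, 8]

Answer: M ≅ ℤ^1 ⊕ ℤ/2 ⊕ ℤ/4 ⊕ ℤ/8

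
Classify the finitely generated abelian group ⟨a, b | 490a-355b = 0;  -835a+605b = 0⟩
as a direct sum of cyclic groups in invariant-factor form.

Answer: M ≅ ℤ/5 ⊕ ℤ/5

Derivation:
rank_ℚ(R)=2; free=2−2=0
SNF(R) diag = [5, 5] → torsion [5, 5]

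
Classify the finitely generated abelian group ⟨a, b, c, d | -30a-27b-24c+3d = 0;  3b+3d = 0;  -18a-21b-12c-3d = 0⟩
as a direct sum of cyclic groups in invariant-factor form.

rank_ℚ(R)=3; free=4−3=1
SNF(R) diag = [3, 6, 12] → torsion [3, 6, 12]

Answer: M ≅ ℤ^1 ⊕ ℤ/3 ⊕ ℤ/6 ⊕ ℤ/12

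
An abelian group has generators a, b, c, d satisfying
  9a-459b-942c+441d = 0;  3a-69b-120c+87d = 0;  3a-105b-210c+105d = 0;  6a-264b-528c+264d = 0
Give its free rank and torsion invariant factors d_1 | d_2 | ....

rank_ℚ(R)=4; free=4−4=0
SNF(R) diag = [3, 6, 18, 54] → torsion [3, 6, 18, 54]

Answer: M ≅ ℤ/3 ⊕ ℤ/6 ⊕ ℤ/18 ⊕ ℤ/54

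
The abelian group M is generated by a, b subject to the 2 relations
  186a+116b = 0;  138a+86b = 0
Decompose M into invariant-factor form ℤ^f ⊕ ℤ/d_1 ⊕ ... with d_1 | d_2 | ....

rank_ℚ(R)=2; free=2−2=0
SNF(R) diag = [2, 6] → torsion [2, 6]

Answer: M ≅ ℤ/2 ⊕ ℤ/6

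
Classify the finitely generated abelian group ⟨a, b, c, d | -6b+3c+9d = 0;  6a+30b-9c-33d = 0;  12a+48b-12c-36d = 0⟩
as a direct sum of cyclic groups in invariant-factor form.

Answer: M ≅ ℤ^1 ⊕ ℤ/3 ⊕ ℤ/6 ⊕ ℤ/12

Derivation:
rank_ℚ(R)=3; free=4−3=1
SNF(R) diag = [3, 6, 12] → torsion [3, 6, 12]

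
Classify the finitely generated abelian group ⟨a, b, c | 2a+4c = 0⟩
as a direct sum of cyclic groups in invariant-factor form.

Answer: M ≅ ℤ^2 ⊕ ℤ/2

Derivation:
rank_ℚ(R)=1; free=3−1=2
SNF(R) diag = [2] → torsion [2]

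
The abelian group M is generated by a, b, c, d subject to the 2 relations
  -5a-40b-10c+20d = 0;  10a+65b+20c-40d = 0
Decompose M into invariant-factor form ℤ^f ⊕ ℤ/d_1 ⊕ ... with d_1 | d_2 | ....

rank_ℚ(R)=2; free=4−2=2
SNF(R) diag = [5, 15] → torsion [5, 15]

Answer: M ≅ ℤ^2 ⊕ ℤ/5 ⊕ ℤ/15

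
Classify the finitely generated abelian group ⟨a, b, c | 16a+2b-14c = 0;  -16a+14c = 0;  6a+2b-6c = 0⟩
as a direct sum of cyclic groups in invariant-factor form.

rank_ℚ(R)=3; free=3−3=0
SNF(R) diag = [2, 2, 6] → torsion [2, 2, 6]

Answer: M ≅ ℤ/2 ⊕ ℤ/2 ⊕ ℤ/6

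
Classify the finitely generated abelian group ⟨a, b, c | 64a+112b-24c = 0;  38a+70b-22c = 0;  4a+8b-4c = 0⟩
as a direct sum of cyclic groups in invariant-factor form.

rank_ℚ(R)=3; free=3−3=0
SNF(R) diag = [2, 4, 8] → torsion [2, 4, 8]

Answer: M ≅ ℤ/2 ⊕ ℤ/4 ⊕ ℤ/8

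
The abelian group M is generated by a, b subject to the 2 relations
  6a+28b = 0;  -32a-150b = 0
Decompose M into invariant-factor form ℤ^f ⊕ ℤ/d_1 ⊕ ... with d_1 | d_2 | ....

Answer: M ≅ ℤ/2 ⊕ ℤ/2

Derivation:
rank_ℚ(R)=2; free=2−2=0
SNF(R) diag = [2, 2] → torsion [2, 2]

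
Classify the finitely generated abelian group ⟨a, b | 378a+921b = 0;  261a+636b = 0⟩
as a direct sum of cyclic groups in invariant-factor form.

Answer: M ≅ ℤ/3 ⊕ ℤ/9

Derivation:
rank_ℚ(R)=2; free=2−2=0
SNF(R) diag = [3, 9] → torsion [3, 9]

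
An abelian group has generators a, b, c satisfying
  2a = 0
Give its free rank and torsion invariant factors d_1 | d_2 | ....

rank_ℚ(R)=1; free=3−1=2
SNF(R) diag = [2] → torsion [2]

Answer: M ≅ ℤ^2 ⊕ ℤ/2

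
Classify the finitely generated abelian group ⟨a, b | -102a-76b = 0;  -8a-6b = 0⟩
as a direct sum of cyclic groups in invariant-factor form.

Answer: M ≅ ℤ/2 ⊕ ℤ/2

Derivation:
rank_ℚ(R)=2; free=2−2=0
SNF(R) diag = [2, 2] → torsion [2, 2]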